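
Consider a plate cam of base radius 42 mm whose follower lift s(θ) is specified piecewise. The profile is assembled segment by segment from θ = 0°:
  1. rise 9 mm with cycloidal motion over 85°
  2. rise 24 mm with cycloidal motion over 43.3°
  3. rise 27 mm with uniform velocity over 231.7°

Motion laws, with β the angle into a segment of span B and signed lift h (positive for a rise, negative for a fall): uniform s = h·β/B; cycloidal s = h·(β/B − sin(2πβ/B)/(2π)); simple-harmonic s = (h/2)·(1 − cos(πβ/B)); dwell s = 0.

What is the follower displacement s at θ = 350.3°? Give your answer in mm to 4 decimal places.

seg 1 [0°–85°] cycloidal, h=9: full span → s += 9 → s = 9.0000
seg 2 [85°–128.3°] cycloidal, h=24: full span → s += 24 → s = 33.0000
seg 3 [128.3°–360°] uniform, h=27: θ=350.3° here. β=222, B=231.7. 27·222/231.7 = 25.8697 → s = 58.8697

58.8697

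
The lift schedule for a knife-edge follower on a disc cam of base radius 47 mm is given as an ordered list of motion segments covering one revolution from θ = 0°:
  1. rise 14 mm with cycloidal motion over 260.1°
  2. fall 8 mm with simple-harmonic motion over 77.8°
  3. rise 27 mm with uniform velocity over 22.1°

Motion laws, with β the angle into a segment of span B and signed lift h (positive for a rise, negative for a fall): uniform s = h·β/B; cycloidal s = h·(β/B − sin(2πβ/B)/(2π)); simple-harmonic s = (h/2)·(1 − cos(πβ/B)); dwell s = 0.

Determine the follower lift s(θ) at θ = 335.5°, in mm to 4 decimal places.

seg 1 [0°–260.1°] cycloidal, h=14: full span → s += 14 → s = 14.0000
seg 2 [260.1°–337.9°] simple-harmonic, h=-8: θ=335.5° here. β=75.4, B=77.8. -8/2·(1 − cos(π·0.9692)) = -7.9812 → s = 6.0188

6.0188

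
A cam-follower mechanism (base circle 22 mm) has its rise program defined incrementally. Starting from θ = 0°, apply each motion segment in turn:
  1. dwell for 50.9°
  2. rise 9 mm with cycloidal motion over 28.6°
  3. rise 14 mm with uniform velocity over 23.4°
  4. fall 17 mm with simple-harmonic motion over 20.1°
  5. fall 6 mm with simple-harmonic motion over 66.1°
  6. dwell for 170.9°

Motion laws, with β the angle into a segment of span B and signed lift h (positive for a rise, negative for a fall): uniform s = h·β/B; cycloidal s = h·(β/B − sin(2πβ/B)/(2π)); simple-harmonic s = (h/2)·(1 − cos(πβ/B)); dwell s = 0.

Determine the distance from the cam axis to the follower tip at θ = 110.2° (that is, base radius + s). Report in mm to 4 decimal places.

seg 1 [0°–50.9°] dwell: s stays 0.0000
seg 2 [50.9°–79.5°] cycloidal, h=9: full span → s += 9 → s = 9.0000
seg 3 [79.5°–102.9°] uniform, h=14: full span → s += 14 → s = 23.0000
seg 4 [102.9°–123°] simple-harmonic, h=-17: θ=110.2° here. β=7.3, B=20.1. -17/2·(1 − cos(π·0.3632)) = -4.9580 → s = 18.0420
radial distance = base radius + s = 22 + 18.0420 = 40.0420

40.0420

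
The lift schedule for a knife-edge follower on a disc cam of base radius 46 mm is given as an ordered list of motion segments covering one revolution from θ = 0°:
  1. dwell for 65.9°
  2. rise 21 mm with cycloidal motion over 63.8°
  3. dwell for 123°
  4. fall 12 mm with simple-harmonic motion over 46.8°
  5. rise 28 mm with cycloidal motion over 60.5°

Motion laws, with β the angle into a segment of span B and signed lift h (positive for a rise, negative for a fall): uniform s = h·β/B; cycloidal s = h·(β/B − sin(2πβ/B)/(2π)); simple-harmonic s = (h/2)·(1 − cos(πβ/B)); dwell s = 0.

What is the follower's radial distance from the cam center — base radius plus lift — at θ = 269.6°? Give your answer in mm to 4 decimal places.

seg 1 [0°–65.9°] dwell: s stays 0.0000
seg 2 [65.9°–129.7°] cycloidal, h=21: full span → s += 21 → s = 21.0000
seg 3 [129.7°–252.7°] dwell: s stays 21.0000
seg 4 [252.7°–299.5°] simple-harmonic, h=-12: θ=269.6° here. β=16.9, B=46.8. -12/2·(1 − cos(π·0.3611)) = -3.4643 → s = 17.5357
radial distance = base radius + s = 46 + 17.5357 = 63.5357

63.5357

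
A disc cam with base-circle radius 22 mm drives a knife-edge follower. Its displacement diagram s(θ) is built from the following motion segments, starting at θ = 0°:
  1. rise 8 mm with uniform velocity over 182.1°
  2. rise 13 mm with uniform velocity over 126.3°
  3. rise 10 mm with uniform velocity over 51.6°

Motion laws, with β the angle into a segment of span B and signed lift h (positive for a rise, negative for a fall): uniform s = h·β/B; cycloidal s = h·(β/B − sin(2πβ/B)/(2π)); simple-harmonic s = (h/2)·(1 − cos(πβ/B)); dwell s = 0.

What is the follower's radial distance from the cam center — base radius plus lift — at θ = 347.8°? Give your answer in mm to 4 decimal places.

seg 1 [0°–182.1°] uniform, h=8: full span → s += 8 → s = 8.0000
seg 2 [182.1°–308.4°] uniform, h=13: full span → s += 13 → s = 21.0000
seg 3 [308.4°–360°] uniform, h=10: θ=347.8° here. β=39.4, B=51.6. 10·39.4/51.6 = 7.6357 → s = 28.6357
radial distance = base radius + s = 22 + 28.6357 = 50.6357

50.6357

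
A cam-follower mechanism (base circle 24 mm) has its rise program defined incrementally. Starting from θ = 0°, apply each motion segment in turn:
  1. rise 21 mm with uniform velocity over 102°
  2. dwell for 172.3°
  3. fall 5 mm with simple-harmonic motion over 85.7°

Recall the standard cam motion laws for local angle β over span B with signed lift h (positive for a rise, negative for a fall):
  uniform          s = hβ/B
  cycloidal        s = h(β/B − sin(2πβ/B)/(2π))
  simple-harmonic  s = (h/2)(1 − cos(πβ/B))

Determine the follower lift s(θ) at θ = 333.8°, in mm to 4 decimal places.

seg 1 [0°–102°] uniform, h=21: full span → s += 21 → s = 21.0000
seg 2 [102°–274.3°] dwell: s stays 21.0000
seg 3 [274.3°–360°] simple-harmonic, h=-5: θ=333.8° here. β=59.5, B=85.7. -5/2·(1 − cos(π·0.6943)) = -3.9329 → s = 17.0671

17.0671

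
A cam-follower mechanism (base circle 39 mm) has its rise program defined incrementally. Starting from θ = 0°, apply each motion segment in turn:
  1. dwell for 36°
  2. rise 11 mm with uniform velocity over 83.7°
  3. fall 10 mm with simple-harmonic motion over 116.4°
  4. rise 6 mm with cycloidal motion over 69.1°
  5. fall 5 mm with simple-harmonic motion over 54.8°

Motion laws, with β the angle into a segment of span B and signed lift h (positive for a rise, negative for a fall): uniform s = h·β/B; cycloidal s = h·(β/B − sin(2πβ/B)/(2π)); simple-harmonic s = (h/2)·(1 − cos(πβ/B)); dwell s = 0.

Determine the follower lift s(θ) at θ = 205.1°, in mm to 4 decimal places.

seg 1 [0°–36°] dwell: s stays 0.0000
seg 2 [36°–119.7°] uniform, h=11: full span → s += 11 → s = 11.0000
seg 3 [119.7°–236.1°] simple-harmonic, h=-10: θ=205.1° here. β=85.4, B=116.4. -10/2·(1 − cos(π·0.7337)) = -8.3497 → s = 2.6503

2.6503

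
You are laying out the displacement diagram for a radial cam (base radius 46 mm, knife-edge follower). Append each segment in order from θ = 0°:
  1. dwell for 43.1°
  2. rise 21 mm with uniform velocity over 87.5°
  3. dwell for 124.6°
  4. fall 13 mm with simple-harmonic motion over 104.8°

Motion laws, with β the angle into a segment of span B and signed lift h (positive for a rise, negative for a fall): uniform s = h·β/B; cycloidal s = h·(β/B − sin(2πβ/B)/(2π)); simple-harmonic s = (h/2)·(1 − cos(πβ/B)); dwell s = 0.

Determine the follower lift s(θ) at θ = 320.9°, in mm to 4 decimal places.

seg 1 [0°–43.1°] dwell: s stays 0.0000
seg 2 [43.1°–130.6°] uniform, h=21: full span → s += 21 → s = 21.0000
seg 3 [130.6°–255.2°] dwell: s stays 21.0000
seg 4 [255.2°–360°] simple-harmonic, h=-13: θ=320.9° here. β=65.7, B=104.8. -13/2·(1 − cos(π·0.6269)) = -9.0234 → s = 11.9766

11.9766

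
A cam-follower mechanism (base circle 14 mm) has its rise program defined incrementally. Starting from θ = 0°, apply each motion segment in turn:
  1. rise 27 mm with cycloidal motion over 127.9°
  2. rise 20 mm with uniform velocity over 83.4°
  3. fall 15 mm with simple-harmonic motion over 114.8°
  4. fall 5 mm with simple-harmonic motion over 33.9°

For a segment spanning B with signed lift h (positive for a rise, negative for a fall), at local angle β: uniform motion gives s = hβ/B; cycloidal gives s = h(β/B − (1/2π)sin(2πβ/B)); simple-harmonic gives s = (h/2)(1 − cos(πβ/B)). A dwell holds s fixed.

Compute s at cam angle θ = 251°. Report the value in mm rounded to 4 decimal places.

seg 1 [0°–127.9°] cycloidal, h=27: full span → s += 27 → s = 27.0000
seg 2 [127.9°–211.3°] uniform, h=20: full span → s += 20 → s = 47.0000
seg 3 [211.3°–326.1°] simple-harmonic, h=-15: θ=251° here. β=39.7, B=114.8. -15/2·(1 − cos(π·0.3458)) = -4.0076 → s = 42.9924

42.9924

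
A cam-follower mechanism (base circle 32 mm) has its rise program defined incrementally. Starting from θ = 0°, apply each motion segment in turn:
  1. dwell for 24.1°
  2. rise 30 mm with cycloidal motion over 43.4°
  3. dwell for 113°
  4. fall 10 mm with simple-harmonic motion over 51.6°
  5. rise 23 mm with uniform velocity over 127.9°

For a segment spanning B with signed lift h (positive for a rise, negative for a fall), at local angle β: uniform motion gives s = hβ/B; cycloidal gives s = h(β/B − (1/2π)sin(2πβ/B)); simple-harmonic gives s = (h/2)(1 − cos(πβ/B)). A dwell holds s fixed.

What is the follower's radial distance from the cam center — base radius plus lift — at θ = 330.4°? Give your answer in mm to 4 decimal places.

seg 1 [0°–24.1°] dwell: s stays 0.0000
seg 2 [24.1°–67.5°] cycloidal, h=30: full span → s += 30 → s = 30.0000
seg 3 [67.5°–180.5°] dwell: s stays 30.0000
seg 4 [180.5°–232.1°] simple-harmonic, h=-10: full span → s += -10 → s = 20.0000
seg 5 [232.1°–360°] uniform, h=23: θ=330.4° here. β=98.3, B=127.9. 23·98.3/127.9 = 17.6771 → s = 37.6771
radial distance = base radius + s = 32 + 37.6771 = 69.6771

69.6771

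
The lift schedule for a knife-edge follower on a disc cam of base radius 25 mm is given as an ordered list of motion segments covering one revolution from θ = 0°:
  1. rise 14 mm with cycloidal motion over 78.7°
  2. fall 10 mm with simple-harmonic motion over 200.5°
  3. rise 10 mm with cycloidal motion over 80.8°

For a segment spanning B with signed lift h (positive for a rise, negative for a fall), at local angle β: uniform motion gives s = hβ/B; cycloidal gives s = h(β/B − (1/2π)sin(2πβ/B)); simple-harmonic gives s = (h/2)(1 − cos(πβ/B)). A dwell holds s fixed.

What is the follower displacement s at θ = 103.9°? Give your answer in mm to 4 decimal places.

seg 1 [0°–78.7°] cycloidal, h=14: full span → s += 14 → s = 14.0000
seg 2 [78.7°–279.2°] simple-harmonic, h=-10: θ=103.9° here. β=25.2, B=200.5. -10/2·(1 − cos(π·0.1257)) = -0.3847 → s = 13.6153

13.6153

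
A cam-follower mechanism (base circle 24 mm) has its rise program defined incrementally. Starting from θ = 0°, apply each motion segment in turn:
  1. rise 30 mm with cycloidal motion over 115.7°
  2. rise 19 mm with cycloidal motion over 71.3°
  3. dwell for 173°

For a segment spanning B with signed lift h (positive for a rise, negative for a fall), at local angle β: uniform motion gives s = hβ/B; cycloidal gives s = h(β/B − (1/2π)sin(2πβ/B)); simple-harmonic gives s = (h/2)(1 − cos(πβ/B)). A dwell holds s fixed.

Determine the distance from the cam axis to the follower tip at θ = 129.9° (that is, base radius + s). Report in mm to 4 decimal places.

seg 1 [0°–115.7°] cycloidal, h=30: full span → s += 30 → s = 30.0000
seg 2 [115.7°–187°] cycloidal, h=19: θ=129.9° here. β=14.2, B=71.3. 19·(0.1992 − sin(2π·0.1992)/(2π)) = 0.9131 → s = 30.9131
radial distance = base radius + s = 24 + 30.9131 = 54.9131

54.9131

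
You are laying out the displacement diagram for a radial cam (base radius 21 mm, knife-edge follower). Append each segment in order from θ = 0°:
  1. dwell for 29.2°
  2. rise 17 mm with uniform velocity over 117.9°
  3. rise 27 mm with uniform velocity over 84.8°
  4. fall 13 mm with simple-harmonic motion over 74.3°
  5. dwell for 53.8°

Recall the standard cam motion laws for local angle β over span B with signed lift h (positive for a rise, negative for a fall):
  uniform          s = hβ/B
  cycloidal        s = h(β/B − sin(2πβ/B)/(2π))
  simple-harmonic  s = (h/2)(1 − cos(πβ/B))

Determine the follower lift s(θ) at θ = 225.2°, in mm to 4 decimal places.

seg 1 [0°–29.2°] dwell: s stays 0.0000
seg 2 [29.2°–147.1°] uniform, h=17: full span → s += 17 → s = 17.0000
seg 3 [147.1°–231.9°] uniform, h=27: θ=225.2° here. β=78.1, B=84.8. 27·78.1/84.8 = 24.8667 → s = 41.8667

41.8667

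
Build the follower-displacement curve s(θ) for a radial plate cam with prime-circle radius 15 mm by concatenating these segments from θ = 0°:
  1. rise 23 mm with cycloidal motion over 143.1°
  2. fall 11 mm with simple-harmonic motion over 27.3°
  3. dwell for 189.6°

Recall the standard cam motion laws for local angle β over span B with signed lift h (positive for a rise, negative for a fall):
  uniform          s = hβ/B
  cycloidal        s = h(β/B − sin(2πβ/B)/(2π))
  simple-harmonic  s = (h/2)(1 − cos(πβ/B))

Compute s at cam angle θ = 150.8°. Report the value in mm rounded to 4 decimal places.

seg 1 [0°–143.1°] cycloidal, h=23: full span → s += 23 → s = 23.0000
seg 2 [143.1°–170.4°] simple-harmonic, h=-11: θ=150.8° here. β=7.7, B=27.3. -11/2·(1 − cos(π·0.2821)) = -2.0216 → s = 20.9784

20.9784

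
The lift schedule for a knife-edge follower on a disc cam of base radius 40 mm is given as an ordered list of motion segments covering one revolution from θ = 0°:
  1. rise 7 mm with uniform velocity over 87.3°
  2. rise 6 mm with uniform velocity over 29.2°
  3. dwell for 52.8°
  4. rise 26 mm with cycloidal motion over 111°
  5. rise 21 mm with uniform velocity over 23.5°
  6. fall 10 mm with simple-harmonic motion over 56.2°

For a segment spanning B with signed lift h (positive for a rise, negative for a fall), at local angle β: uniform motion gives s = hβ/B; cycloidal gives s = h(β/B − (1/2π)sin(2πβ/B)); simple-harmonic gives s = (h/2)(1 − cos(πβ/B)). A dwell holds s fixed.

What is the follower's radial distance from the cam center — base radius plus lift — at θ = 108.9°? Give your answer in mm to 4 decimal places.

seg 1 [0°–87.3°] uniform, h=7: full span → s += 7 → s = 7.0000
seg 2 [87.3°–116.5°] uniform, h=6: θ=108.9° here. β=21.6, B=29.2. 6·21.6/29.2 = 4.4384 → s = 11.4384
radial distance = base radius + s = 40 + 11.4384 = 51.4384

51.4384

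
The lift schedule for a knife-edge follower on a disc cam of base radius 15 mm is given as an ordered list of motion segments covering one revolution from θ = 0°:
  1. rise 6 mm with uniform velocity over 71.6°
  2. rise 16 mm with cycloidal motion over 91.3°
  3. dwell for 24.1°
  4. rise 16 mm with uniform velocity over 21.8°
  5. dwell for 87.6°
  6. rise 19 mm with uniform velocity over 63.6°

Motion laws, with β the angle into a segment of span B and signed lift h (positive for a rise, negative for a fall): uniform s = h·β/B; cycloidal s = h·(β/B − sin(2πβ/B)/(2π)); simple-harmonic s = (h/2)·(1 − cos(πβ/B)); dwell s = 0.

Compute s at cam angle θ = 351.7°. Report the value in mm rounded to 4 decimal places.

seg 1 [0°–71.6°] uniform, h=6: full span → s += 6 → s = 6.0000
seg 2 [71.6°–162.9°] cycloidal, h=16: full span → s += 16 → s = 22.0000
seg 3 [162.9°–187°] dwell: s stays 22.0000
seg 4 [187°–208.8°] uniform, h=16: full span → s += 16 → s = 38.0000
seg 5 [208.8°–296.4°] dwell: s stays 38.0000
seg 6 [296.4°–360°] uniform, h=19: θ=351.7° here. β=55.3, B=63.6. 19·55.3/63.6 = 16.5204 → s = 54.5204

54.5204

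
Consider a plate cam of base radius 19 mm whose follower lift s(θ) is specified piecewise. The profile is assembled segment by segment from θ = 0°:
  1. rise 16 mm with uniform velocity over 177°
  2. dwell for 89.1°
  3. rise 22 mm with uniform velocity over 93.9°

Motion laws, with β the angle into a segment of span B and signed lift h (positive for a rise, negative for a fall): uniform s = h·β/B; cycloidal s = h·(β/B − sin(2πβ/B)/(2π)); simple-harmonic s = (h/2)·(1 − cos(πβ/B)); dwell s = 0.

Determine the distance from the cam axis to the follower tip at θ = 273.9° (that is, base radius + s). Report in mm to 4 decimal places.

seg 1 [0°–177°] uniform, h=16: full span → s += 16 → s = 16.0000
seg 2 [177°–266.1°] dwell: s stays 16.0000
seg 3 [266.1°–360°] uniform, h=22: θ=273.9° here. β=7.8, B=93.9. 22·7.8/93.9 = 1.8275 → s = 17.8275
radial distance = base radius + s = 19 + 17.8275 = 36.8275

36.8275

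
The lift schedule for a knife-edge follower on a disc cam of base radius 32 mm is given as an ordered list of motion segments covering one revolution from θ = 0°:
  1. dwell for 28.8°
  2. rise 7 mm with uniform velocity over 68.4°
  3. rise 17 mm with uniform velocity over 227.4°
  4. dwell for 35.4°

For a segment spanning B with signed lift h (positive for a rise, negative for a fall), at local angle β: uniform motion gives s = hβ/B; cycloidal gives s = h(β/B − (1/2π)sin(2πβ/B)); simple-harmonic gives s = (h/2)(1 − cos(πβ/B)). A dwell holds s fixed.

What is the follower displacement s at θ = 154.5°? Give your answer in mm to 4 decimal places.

seg 1 [0°–28.8°] dwell: s stays 0.0000
seg 2 [28.8°–97.2°] uniform, h=7: full span → s += 7 → s = 7.0000
seg 3 [97.2°–324.6°] uniform, h=17: θ=154.5° here. β=57.3, B=227.4. 17·57.3/227.4 = 4.2836 → s = 11.2836

11.2836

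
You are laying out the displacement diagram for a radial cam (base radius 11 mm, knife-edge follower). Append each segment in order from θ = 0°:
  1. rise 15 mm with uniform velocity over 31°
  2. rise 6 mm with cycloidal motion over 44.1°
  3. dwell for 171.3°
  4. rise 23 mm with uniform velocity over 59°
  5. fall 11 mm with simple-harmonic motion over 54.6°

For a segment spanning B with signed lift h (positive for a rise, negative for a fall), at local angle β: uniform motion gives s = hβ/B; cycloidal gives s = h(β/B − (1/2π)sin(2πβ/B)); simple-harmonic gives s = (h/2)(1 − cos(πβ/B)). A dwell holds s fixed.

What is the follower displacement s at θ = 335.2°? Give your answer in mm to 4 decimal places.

seg 1 [0°–31°] uniform, h=15: full span → s += 15 → s = 15.0000
seg 2 [31°–75.1°] cycloidal, h=6: full span → s += 6 → s = 21.0000
seg 3 [75.1°–246.4°] dwell: s stays 21.0000
seg 4 [246.4°–305.4°] uniform, h=23: full span → s += 23 → s = 44.0000
seg 5 [305.4°–360°] simple-harmonic, h=-11: θ=335.2° here. β=29.8, B=54.6. -11/2·(1 − cos(π·0.5458)) = -6.2884 → s = 37.7116

37.7116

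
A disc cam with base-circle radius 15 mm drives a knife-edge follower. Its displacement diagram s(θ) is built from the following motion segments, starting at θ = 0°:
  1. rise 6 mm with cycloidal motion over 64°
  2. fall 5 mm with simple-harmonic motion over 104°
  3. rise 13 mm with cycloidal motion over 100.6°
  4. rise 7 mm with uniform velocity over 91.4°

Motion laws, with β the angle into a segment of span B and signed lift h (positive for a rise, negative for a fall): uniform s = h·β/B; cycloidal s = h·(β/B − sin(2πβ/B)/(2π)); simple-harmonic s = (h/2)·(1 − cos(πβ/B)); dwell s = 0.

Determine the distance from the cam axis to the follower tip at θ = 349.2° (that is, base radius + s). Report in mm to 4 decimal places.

seg 1 [0°–64°] cycloidal, h=6: full span → s += 6 → s = 6.0000
seg 2 [64°–168°] simple-harmonic, h=-5: full span → s += -5 → s = 1.0000
seg 3 [168°–268.6°] cycloidal, h=13: full span → s += 13 → s = 14.0000
seg 4 [268.6°–360°] uniform, h=7: θ=349.2° here. β=80.6, B=91.4. 7·80.6/91.4 = 6.1729 → s = 20.1729
radial distance = base radius + s = 15 + 20.1729 = 35.1729

35.1729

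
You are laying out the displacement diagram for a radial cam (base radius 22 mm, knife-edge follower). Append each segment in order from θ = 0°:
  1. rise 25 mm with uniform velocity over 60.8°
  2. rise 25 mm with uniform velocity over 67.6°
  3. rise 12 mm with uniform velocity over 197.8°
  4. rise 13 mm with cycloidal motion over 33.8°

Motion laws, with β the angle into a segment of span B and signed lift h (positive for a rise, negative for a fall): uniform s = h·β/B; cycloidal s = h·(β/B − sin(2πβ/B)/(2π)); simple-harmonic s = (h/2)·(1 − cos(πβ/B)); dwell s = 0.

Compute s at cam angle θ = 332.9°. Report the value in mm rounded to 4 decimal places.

seg 1 [0°–60.8°] uniform, h=25: full span → s += 25 → s = 25.0000
seg 2 [60.8°–128.4°] uniform, h=25: full span → s += 25 → s = 50.0000
seg 3 [128.4°–326.2°] uniform, h=12: full span → s += 12 → s = 62.0000
seg 4 [326.2°–360°] cycloidal, h=13: θ=332.9° here. β=6.7, B=33.8. 13·(0.1982 − sin(2π·0.1982)/(2π)) = 0.6164 → s = 62.6164

62.6164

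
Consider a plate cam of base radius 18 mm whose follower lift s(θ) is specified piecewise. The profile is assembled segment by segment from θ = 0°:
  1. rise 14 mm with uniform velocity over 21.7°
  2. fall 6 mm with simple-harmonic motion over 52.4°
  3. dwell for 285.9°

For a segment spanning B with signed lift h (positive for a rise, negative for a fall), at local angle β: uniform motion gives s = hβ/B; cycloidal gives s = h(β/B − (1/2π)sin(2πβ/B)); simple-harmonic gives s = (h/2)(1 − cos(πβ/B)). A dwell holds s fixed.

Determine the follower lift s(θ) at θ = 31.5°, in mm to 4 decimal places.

seg 1 [0°–21.7°] uniform, h=14: full span → s += 14 → s = 14.0000
seg 2 [21.7°–74.1°] simple-harmonic, h=-6: θ=31.5° here. β=9.8, B=52.4. -6/2·(1 − cos(π·0.1870)) = -0.5031 → s = 13.4969

13.4969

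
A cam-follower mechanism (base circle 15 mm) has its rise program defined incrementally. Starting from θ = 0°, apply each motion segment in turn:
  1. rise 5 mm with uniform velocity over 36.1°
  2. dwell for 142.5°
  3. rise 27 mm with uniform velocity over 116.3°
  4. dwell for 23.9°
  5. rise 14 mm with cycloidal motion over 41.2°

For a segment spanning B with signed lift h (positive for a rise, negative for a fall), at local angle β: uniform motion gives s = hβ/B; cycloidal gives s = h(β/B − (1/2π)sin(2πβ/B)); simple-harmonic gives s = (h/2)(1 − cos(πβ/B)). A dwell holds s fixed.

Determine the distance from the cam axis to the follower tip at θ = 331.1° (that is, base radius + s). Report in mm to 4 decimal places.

seg 1 [0°–36.1°] uniform, h=5: full span → s += 5 → s = 5.0000
seg 2 [36.1°–178.6°] dwell: s stays 5.0000
seg 3 [178.6°–294.9°] uniform, h=27: full span → s += 27 → s = 32.0000
seg 4 [294.9°–318.8°] dwell: s stays 32.0000
seg 5 [318.8°–360°] cycloidal, h=14: θ=331.1° here. β=12.3, B=41.2. 14·(0.2985 − sin(2π·0.2985)/(2π)) = 2.0543 → s = 34.0543
radial distance = base radius + s = 15 + 34.0543 = 49.0543

49.0543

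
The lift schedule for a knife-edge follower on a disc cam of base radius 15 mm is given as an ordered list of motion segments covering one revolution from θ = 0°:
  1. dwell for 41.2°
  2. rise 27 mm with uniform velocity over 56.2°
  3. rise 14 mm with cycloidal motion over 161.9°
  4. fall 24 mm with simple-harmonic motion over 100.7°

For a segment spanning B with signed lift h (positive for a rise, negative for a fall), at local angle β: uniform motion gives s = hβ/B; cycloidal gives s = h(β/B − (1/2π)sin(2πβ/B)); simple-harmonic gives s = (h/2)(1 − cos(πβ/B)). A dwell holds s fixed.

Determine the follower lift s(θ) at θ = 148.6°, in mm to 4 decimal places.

seg 1 [0°–41.2°] dwell: s stays 0.0000
seg 2 [41.2°–97.4°] uniform, h=27: full span → s += 27 → s = 27.0000
seg 3 [97.4°–259.3°] cycloidal, h=14: θ=148.6° here. β=51.2, B=161.9. 14·(0.3162 − sin(2π·0.3162)/(2π)) = 2.3895 → s = 29.3895

29.3895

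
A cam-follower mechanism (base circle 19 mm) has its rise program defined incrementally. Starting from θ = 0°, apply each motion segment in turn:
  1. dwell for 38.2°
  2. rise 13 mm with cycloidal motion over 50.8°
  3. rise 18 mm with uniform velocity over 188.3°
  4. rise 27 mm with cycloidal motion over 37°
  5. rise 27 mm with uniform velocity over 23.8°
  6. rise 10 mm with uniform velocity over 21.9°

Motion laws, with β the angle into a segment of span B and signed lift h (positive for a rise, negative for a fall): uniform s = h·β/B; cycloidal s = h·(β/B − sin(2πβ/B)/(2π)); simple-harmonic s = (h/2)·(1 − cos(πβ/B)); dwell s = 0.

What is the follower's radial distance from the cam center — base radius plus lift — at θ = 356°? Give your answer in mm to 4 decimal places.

seg 1 [0°–38.2°] dwell: s stays 0.0000
seg 2 [38.2°–89°] cycloidal, h=13: full span → s += 13 → s = 13.0000
seg 3 [89°–277.3°] uniform, h=18: full span → s += 18 → s = 31.0000
seg 4 [277.3°–314.3°] cycloidal, h=27: full span → s += 27 → s = 58.0000
seg 5 [314.3°–338.1°] uniform, h=27: full span → s += 27 → s = 85.0000
seg 6 [338.1°–360°] uniform, h=10: θ=356° here. β=17.9, B=21.9. 10·17.9/21.9 = 8.1735 → s = 93.1735
radial distance = base radius + s = 19 + 93.1735 = 112.1735

112.1735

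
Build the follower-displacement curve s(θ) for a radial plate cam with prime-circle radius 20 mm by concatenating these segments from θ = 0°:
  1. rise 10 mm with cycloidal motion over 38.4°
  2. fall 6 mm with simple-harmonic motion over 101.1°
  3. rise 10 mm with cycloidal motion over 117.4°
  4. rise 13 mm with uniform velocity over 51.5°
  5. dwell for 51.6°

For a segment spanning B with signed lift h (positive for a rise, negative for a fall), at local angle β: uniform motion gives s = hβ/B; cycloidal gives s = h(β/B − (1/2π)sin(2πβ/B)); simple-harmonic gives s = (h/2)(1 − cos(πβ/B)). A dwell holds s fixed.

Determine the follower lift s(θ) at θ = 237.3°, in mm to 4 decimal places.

seg 1 [0°–38.4°] cycloidal, h=10: full span → s += 10 → s = 10.0000
seg 2 [38.4°–139.5°] simple-harmonic, h=-6: full span → s += -6 → s = 4.0000
seg 3 [139.5°–256.9°] cycloidal, h=10: θ=237.3° here. β=97.8, B=117.4. 10·(0.8330 − sin(2π·0.8330)/(2π)) = 9.7102 → s = 13.7102

13.7102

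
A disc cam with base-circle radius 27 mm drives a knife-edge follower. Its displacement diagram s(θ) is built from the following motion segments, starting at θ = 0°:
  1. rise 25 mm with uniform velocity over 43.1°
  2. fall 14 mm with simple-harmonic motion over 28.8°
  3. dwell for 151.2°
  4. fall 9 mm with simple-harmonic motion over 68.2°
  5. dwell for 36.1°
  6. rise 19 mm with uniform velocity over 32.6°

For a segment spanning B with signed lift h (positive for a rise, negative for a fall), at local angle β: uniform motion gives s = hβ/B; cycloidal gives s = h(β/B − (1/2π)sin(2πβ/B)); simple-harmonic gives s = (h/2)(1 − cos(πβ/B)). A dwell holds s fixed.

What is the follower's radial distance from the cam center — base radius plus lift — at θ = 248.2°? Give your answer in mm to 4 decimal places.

seg 1 [0°–43.1°] uniform, h=25: full span → s += 25 → s = 25.0000
seg 2 [43.1°–71.9°] simple-harmonic, h=-14: full span → s += -14 → s = 11.0000
seg 3 [71.9°–223.1°] dwell: s stays 11.0000
seg 4 [223.1°–291.3°] simple-harmonic, h=-9: θ=248.2° here. β=25.1, B=68.2. -9/2·(1 − cos(π·0.3680)) = -2.6874 → s = 8.3126
radial distance = base radius + s = 27 + 8.3126 = 35.3126

35.3126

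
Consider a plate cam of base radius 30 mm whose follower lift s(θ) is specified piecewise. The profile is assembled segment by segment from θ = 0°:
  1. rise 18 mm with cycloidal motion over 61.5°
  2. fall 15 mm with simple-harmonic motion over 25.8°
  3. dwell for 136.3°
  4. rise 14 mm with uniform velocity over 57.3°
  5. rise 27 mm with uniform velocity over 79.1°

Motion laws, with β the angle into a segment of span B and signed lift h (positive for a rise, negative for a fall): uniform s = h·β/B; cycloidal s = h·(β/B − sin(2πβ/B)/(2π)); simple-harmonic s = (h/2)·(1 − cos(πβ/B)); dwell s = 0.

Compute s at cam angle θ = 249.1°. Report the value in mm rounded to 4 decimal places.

seg 1 [0°–61.5°] cycloidal, h=18: full span → s += 18 → s = 18.0000
seg 2 [61.5°–87.3°] simple-harmonic, h=-15: full span → s += -15 → s = 3.0000
seg 3 [87.3°–223.6°] dwell: s stays 3.0000
seg 4 [223.6°–280.9°] uniform, h=14: θ=249.1° here. β=25.5, B=57.3. 14·25.5/57.3 = 6.2304 → s = 9.2304

9.2304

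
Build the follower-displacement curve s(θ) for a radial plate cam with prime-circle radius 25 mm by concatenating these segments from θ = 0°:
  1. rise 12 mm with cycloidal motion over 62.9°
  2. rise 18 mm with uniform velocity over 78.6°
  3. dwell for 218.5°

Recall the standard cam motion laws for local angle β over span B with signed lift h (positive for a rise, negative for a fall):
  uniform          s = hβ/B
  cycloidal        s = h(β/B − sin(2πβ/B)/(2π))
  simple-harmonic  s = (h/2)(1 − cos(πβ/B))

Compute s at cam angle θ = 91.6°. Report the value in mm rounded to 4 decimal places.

seg 1 [0°–62.9°] cycloidal, h=12: full span → s += 12 → s = 12.0000
seg 2 [62.9°–141.5°] uniform, h=18: θ=91.6° here. β=28.7, B=78.6. 18·28.7/78.6 = 6.5725 → s = 18.5725

18.5725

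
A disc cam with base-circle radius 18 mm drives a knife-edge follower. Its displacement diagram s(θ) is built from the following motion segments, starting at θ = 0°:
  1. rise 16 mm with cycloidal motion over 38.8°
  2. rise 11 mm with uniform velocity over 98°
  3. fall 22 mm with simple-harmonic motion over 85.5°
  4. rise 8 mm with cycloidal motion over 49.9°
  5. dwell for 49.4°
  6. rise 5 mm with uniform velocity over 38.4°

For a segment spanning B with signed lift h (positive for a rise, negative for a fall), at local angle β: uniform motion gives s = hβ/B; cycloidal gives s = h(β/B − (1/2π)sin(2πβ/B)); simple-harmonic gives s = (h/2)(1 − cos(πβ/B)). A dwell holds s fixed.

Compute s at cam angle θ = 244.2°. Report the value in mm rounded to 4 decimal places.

seg 1 [0°–38.8°] cycloidal, h=16: full span → s += 16 → s = 16.0000
seg 2 [38.8°–136.8°] uniform, h=11: full span → s += 11 → s = 27.0000
seg 3 [136.8°–222.3°] simple-harmonic, h=-22: full span → s += -22 → s = 5.0000
seg 4 [222.3°–272.2°] cycloidal, h=8: θ=244.2° here. β=21.9, B=49.9. 8·(0.4389 − sin(2π·0.4389)/(2π)) = 3.0340 → s = 8.0340

8.0340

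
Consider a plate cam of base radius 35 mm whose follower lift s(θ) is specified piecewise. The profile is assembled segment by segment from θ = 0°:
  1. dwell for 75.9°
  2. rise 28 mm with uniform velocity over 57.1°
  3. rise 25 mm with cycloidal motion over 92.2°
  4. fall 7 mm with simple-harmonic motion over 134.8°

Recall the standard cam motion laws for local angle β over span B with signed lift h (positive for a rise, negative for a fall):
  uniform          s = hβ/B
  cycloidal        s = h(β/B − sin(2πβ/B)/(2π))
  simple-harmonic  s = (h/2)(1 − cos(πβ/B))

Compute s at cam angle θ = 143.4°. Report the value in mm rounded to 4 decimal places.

seg 1 [0°–75.9°] dwell: s stays 0.0000
seg 2 [75.9°–133°] uniform, h=28: full span → s += 28 → s = 28.0000
seg 3 [133°–225.2°] cycloidal, h=25: θ=143.4° here. β=10.4, B=92.2. 25·(0.1128 − sin(2π·0.1128)/(2π)) = 0.2302 → s = 28.2302

28.2302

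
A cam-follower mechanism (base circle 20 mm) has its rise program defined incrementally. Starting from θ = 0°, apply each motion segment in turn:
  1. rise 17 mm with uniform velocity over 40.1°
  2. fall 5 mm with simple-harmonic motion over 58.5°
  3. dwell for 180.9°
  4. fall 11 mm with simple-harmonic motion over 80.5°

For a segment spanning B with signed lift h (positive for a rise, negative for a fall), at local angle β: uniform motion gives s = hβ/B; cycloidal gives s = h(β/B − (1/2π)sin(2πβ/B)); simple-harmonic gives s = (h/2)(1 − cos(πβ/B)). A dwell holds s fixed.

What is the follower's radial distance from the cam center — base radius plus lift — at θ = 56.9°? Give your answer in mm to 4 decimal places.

seg 1 [0°–40.1°] uniform, h=17: full span → s += 17 → s = 17.0000
seg 2 [40.1°–98.6°] simple-harmonic, h=-5: θ=56.9° here. β=16.8, B=58.5. -5/2·(1 − cos(π·0.2872)) = -0.9503 → s = 16.0497
radial distance = base radius + s = 20 + 16.0497 = 36.0497

36.0497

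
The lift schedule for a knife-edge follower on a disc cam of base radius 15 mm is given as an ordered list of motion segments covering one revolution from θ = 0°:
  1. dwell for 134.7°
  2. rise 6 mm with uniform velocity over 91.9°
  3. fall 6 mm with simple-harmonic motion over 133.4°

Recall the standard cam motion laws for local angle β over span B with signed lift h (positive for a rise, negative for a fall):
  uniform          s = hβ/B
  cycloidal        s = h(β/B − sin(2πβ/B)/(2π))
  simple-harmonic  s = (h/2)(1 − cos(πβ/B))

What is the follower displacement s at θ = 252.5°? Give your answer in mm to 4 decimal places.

seg 1 [0°–134.7°] dwell: s stays 0.0000
seg 2 [134.7°–226.6°] uniform, h=6: full span → s += 6 → s = 6.0000
seg 3 [226.6°–360°] simple-harmonic, h=-6: θ=252.5° here. β=25.9, B=133.4. -6/2·(1 − cos(π·0.1942)) = -0.5410 → s = 5.4590

5.4590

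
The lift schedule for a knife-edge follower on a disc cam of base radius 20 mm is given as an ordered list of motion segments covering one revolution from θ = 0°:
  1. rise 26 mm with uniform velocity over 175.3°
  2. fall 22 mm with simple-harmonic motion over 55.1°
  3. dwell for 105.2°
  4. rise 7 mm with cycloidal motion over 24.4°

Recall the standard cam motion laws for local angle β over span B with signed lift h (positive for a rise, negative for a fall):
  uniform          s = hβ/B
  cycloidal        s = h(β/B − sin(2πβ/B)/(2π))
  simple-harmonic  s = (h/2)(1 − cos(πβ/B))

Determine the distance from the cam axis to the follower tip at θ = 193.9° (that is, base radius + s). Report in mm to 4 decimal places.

seg 1 [0°–175.3°] uniform, h=26: full span → s += 26 → s = 26.0000
seg 2 [175.3°–230.4°] simple-harmonic, h=-22: θ=193.9° here. β=18.6, B=55.1. -22/2·(1 − cos(π·0.3376)) = -5.6272 → s = 20.3728
radial distance = base radius + s = 20 + 20.3728 = 40.3728

40.3728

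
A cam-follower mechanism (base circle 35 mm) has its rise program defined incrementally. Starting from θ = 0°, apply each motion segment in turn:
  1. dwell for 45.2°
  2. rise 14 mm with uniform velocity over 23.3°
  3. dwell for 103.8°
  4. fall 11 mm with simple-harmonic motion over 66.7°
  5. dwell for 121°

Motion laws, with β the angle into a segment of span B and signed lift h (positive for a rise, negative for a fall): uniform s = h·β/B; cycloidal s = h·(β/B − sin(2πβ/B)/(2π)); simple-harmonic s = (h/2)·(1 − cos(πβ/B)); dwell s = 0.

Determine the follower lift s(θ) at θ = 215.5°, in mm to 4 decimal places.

seg 1 [0°–45.2°] dwell: s stays 0.0000
seg 2 [45.2°–68.5°] uniform, h=14: full span → s += 14 → s = 14.0000
seg 3 [68.5°–172.3°] dwell: s stays 14.0000
seg 4 [172.3°–239°] simple-harmonic, h=-11: θ=215.5° here. β=43.2, B=66.7. -11/2·(1 − cos(π·0.6477)) = -7.9611 → s = 6.0389

6.0389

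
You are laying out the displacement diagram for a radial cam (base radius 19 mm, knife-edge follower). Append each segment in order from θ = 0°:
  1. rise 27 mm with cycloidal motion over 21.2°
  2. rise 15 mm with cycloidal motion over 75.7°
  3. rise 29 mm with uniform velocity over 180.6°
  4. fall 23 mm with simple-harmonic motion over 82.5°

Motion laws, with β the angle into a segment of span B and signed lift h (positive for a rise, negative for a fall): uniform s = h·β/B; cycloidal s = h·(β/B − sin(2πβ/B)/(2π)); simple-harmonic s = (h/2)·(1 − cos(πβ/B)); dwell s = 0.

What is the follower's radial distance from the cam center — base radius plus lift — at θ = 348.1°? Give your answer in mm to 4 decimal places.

seg 1 [0°–21.2°] cycloidal, h=27: full span → s += 27 → s = 27.0000
seg 2 [21.2°–96.9°] cycloidal, h=15: full span → s += 15 → s = 42.0000
seg 3 [96.9°–277.5°] uniform, h=29: full span → s += 29 → s = 71.0000
seg 4 [277.5°–360°] simple-harmonic, h=-23: θ=348.1° here. β=70.6, B=82.5. -23/2·(1 − cos(π·0.8558)) = -21.8393 → s = 49.1607
radial distance = base radius + s = 19 + 49.1607 = 68.1607

68.1607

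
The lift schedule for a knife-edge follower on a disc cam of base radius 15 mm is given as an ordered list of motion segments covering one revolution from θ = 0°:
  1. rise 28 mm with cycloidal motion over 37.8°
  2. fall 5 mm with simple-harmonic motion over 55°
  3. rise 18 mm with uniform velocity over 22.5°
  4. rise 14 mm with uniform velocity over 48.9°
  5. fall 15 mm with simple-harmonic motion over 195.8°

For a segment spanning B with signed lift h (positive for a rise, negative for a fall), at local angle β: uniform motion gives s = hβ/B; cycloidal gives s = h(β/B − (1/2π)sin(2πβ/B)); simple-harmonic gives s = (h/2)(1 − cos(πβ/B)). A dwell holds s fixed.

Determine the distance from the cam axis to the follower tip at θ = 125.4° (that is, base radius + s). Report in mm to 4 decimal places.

seg 1 [0°–37.8°] cycloidal, h=28: full span → s += 28 → s = 28.0000
seg 2 [37.8°–92.8°] simple-harmonic, h=-5: full span → s += -5 → s = 23.0000
seg 3 [92.8°–115.3°] uniform, h=18: full span → s += 18 → s = 41.0000
seg 4 [115.3°–164.2°] uniform, h=14: θ=125.4° here. β=10.1, B=48.9. 14·10.1/48.9 = 2.8916 → s = 43.8916
radial distance = base radius + s = 15 + 43.8916 = 58.8916

58.8916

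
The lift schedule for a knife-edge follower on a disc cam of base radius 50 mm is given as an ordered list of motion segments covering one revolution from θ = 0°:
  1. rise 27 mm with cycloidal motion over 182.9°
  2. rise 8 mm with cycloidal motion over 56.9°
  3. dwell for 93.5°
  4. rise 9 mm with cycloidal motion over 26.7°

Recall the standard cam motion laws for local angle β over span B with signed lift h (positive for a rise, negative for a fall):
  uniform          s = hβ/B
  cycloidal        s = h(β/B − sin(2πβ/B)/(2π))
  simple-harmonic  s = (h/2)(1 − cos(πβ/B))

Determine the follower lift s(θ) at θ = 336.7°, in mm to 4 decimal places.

seg 1 [0°–182.9°] cycloidal, h=27: full span → s += 27 → s = 27.0000
seg 2 [182.9°–239.8°] cycloidal, h=8: full span → s += 8 → s = 35.0000
seg 3 [239.8°–333.3°] dwell: s stays 35.0000
seg 4 [333.3°–360°] cycloidal, h=9: θ=336.7° here. β=3.4, B=26.7. 9·(0.1273 − sin(2π·0.1273)/(2π)) = 0.1184 → s = 35.1184

35.1184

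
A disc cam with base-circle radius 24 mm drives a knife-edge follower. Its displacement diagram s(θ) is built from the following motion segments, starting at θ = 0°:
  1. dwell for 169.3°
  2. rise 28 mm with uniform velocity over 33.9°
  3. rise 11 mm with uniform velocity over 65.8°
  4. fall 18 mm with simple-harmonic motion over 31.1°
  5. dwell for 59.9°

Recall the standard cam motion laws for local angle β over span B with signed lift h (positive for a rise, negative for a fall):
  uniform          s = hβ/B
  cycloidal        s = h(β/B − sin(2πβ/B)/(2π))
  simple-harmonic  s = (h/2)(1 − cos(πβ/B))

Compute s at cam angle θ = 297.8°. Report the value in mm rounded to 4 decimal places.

seg 1 [0°–169.3°] dwell: s stays 0.0000
seg 2 [169.3°–203.2°] uniform, h=28: full span → s += 28 → s = 28.0000
seg 3 [203.2°–269°] uniform, h=11: full span → s += 11 → s = 39.0000
seg 4 [269°–300.1°] simple-harmonic, h=-18: θ=297.8° here. β=28.8, B=31.1. -18/2·(1 − cos(π·0.9260)) = -17.7582 → s = 21.2418

21.2418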